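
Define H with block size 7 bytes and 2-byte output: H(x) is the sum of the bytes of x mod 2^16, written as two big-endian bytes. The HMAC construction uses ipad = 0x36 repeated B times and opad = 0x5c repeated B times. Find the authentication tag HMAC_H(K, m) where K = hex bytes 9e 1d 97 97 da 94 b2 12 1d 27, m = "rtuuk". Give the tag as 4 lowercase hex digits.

030e

Key hex bytes 9e 1d 97 97 da 94 b2 12 1d 27 is 10 bytes > B = 7, so hash it first: H(key) = 04 5f, then zero-pad to 7 bytes: K' = 04 5f 00 00 00 00 00.
K' ⊕ ipad = 32 69 36 36 36 36 36.  K' ⊕ opad = 58 03 5c 5c 5c 5c 5c.
Inner input = (K'⊕ipad) ∥ m = 32 69 36 36 36 36 36 ∥ 72 74 75 75 6b.
Inner hash: sum = 50+105+54+54+54+54+54+114+116+117+117+107 = 996 → 03 e4.
Outer input = (K'⊕opad) ∥ inner = 58 03 5c 5c 5c 5c 5c ∥ 03 e4.
Outer hash (tag): sum = 88+3+92+92+92+92+92+3+228 = 782 → 03 0e.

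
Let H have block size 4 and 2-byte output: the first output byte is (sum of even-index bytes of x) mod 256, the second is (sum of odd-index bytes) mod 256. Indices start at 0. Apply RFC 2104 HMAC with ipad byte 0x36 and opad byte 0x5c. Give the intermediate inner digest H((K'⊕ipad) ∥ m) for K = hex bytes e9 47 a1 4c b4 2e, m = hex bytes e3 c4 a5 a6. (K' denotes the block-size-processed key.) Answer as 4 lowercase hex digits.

c697

Key hex bytes e9 47 a1 4c b4 2e is 6 bytes > B = 4, so hash it first: H(key) = 3e c1, then zero-pad to 4 bytes: K' = 3e c1 00 00.
K' ⊕ ipad = 08 f7 36 36.
Inner input = 08 f7 36 36 ∥ e3 c4 a5 a6.
Inner hash: even-index sum = 454 mod 256 = 198; odd-index sum = 663 mod 256 = 151 → c6 97.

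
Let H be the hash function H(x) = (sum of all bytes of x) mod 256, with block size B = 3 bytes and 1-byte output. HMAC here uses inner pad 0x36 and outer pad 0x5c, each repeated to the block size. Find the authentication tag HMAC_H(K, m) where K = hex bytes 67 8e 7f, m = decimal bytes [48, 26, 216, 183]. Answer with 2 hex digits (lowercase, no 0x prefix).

Key hex bytes 67 8e 7f is exactly B = 3 bytes: K' = 67 8e 7f.
K' ⊕ ipad = 51 b8 49.  K' ⊕ opad = 3b d2 23.
Inner input = (K'⊕ipad) ∥ m = 51 b8 49 ∥ 30 1a d8 b7.
Inner hash: sum = 81+184+73+48+26+216+183 = 811; mod 256 = 43 → 2b.
Outer input = (K'⊕opad) ∥ inner = 3b d2 23 ∥ 2b.
Outer hash (tag): sum = 59+210+35+43 = 347; mod 256 = 91 → 5b.

5b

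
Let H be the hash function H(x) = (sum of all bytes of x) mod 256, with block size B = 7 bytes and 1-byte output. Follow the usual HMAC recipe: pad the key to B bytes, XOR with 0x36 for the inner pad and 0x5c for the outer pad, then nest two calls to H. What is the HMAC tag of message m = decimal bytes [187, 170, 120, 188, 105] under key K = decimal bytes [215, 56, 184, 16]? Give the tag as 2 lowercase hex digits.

7a

Key decimal bytes [215, 56, 184, 16] = d7 38 b8 10 is 4 bytes ≤ B = 7; zero-pad to 7 bytes: K' = d7 38 b8 10 00 00 00.
K' ⊕ ipad = e1 0e 8e 26 36 36 36.  K' ⊕ opad = 8b 64 e4 4c 5c 5c 5c.
Inner input = (K'⊕ipad) ∥ m = e1 0e 8e 26 36 36 36 ∥ bb aa 78 bc 69.
Inner hash: sum = 225+14+142+38+54+54+54+187+170+120+188+105 = 1351; mod 256 = 71 → 47.
Outer input = (K'⊕opad) ∥ inner = 8b 64 e4 4c 5c 5c 5c ∥ 47.
Outer hash (tag): sum = 139+100+228+76+92+92+92+71 = 890; mod 256 = 122 → 7a.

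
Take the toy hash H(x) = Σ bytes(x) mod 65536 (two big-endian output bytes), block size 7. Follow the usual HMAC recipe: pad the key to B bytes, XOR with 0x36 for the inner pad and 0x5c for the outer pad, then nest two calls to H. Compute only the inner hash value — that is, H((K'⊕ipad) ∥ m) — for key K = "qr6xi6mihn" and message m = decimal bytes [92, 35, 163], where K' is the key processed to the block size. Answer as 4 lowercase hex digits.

Key "qr6xi6mihn" = 71 72 36 78 69 36 6d 69 68 6e is 10 bytes > B = 7, so hash it first: H(key) = 03 dc, then zero-pad to 7 bytes: K' = 03 dc 00 00 00 00 00.
K' ⊕ ipad = 35 ea 36 36 36 36 36.
Inner input = 35 ea 36 36 36 36 36 ∥ 5c 23 a3.
Inner hash: sum = 53+234+54+54+54+54+54+92+35+163 = 847 → 03 4f.

034f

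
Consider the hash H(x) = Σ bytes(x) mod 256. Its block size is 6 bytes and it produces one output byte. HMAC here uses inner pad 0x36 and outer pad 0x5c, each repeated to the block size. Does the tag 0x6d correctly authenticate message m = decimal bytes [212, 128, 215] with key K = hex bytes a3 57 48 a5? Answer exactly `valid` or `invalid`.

valid

Key hex bytes a3 57 48 a5 is 4 bytes ≤ B = 6; zero-pad to 6 bytes: K' = a3 57 48 a5 00 00.
K' ⊕ ipad = 95 61 7e 93 36 36; K' ⊕ opad = ff 0b 14 f9 5c 5c.
Inner hash: sum = 149+97+126+147+54+54+212+128+215 = 1182; mod 256 = 158 → 9e.
Outer hash (recomputed tag): sum = 255+11+20+249+92+92+158 = 877; mod 256 = 109 → 6d.
Recomputed tag = 6d; claimed = 6d → match.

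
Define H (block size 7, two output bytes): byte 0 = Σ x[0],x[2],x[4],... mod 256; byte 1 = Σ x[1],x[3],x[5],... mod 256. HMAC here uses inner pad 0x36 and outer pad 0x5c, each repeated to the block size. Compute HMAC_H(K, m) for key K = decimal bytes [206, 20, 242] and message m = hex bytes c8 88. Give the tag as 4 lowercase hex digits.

Key decimal bytes [206, 20, 242] = ce 14 f2 is 3 bytes ≤ B = 7; zero-pad to 7 bytes: K' = ce 14 f2 00 00 00 00.
K' ⊕ ipad = f8 22 c4 36 36 36 36.  K' ⊕ opad = 92 48 ae 5c 5c 5c 5c.
Inner input = (K'⊕ipad) ∥ m = f8 22 c4 36 36 36 36 ∥ c8 88.
Inner hash: even-index sum = 688 mod 256 = 176; odd-index sum = 342 mod 256 = 86 → b0 56.
Outer input = (K'⊕opad) ∥ inner = 92 48 ae 5c 5c 5c 5c ∥ b0 56.
Outer hash (tag): even-index sum = 590 mod 256 = 78; odd-index sum = 432 mod 256 = 176 → 4e b0.

4eb0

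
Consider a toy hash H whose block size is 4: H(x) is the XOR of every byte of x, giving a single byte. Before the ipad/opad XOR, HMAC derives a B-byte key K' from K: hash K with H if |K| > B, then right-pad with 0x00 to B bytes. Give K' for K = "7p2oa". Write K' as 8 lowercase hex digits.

|K| = 5 > B = 4, so first hash the key.
H(K): XOR 37⊕70⊕32⊕6f⊕61 = 7b.
Zero-pad H(K) = 7b to 4 bytes: K' = 7b 00 00 00.

7b000000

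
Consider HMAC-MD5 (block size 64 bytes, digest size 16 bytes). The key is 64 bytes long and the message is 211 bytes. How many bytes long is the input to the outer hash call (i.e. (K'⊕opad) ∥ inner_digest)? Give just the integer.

80

Key is 64 ≤ 64 bytes, zero-padded: |K'| = 64.
Outer input = (K'⊕opad) ∥ H(inner) → 64 + 16 = 80 bytes.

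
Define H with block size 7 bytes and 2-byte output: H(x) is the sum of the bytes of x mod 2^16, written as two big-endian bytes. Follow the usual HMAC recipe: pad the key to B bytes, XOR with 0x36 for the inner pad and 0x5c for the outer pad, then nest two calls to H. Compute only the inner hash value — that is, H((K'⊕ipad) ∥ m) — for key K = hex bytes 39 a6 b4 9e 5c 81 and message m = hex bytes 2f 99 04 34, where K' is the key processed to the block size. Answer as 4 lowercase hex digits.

Key hex bytes 39 a6 b4 9e 5c 81 is 6 bytes ≤ B = 7; zero-pad to 7 bytes: K' = 39 a6 b4 9e 5c 81 00.
K' ⊕ ipad = 0f 90 82 a8 6a b7 36.
Inner input = 0f 90 82 a8 6a b7 36 ∥ 2f 99 04 34.
Inner hash: sum = 15+144+130+168+106+183+54+47+153+4+52 = 1056 → 04 20.

0420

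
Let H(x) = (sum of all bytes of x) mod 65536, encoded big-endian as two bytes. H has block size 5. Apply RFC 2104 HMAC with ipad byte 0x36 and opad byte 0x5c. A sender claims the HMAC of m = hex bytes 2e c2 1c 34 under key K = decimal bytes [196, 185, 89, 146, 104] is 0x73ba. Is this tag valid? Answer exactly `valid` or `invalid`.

Key decimal bytes [196, 185, 89, 146, 104] = c4 b9 59 92 68 is exactly B = 5 bytes: K' = c4 b9 59 92 68.
K' ⊕ ipad = f2 8f 6f a4 5e; K' ⊕ opad = 98 e5 05 ce 34.
Inner hash: sum = 242+143+111+164+94+46+194+28+52 = 1074 → 04 32.
Outer hash (recomputed tag): sum = 152+229+5+206+52+4+50 = 698 → 02 ba.
Recomputed tag = 02ba; claimed = 73ba → mismatch.

invalid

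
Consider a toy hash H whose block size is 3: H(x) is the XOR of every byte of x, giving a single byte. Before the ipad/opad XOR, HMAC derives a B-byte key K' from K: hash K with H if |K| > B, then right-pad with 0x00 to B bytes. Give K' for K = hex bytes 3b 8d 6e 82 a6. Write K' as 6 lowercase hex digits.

|K| = 5 > B = 3, so first hash the key.
H(K): XOR 3b⊕8d⊕6e⊕82⊕a6 = fc.
Zero-pad H(K) = fc to 3 bytes: K' = fc 00 00.

fc0000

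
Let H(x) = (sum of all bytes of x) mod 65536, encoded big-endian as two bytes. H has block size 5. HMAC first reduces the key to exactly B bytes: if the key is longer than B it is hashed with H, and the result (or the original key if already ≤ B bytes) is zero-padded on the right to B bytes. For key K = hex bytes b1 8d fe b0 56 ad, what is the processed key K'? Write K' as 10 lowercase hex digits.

03ef000000

|K| = 6 > B = 5, so first hash the key.
H(K): sum = 177+141+254+176+86+173 = 1007 → 03 ef.
Zero-pad H(K) = 03 ef to 5 bytes: K' = 03 ef 00 00 00.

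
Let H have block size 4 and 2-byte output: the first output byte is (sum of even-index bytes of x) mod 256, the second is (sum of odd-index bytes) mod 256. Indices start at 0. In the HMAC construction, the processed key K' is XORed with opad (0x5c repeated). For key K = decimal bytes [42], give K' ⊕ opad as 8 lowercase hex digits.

765c5c5c

Key decimal bytes [42] = 2a is 1 byte ≤ B = 4; zero-pad to 4 bytes: K' = 2a 00 00 00.
XOR each byte with 0x5c: 2a⊕5c=76, 00⊕5c=5c, 00⊕5c=5c, 00⊕5c=5c.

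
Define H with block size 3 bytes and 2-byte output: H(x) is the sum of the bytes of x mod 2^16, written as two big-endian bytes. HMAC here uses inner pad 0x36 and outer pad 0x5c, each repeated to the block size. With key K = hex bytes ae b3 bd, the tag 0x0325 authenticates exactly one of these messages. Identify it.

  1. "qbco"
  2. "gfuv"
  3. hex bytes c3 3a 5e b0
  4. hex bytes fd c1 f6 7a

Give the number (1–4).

Key hex bytes ae b3 bd is exactly B = 3 bytes: K' = ae b3 bd.
K' ⊕ ipad = 98 85 8b; K' ⊕ opad = f2 ef e1.
m1: inner = H(98 85 8b 71 62 63 6f) = 03 4d; tag = H(f2 ef e1 03 4d) = 0312
m2: inner = H(98 85 8b 67 66 75 76) = 03 60; tag = H(f2 ef e1 03 60) = 0325 ← matches
m3: inner = H(98 85 8b c3 3a 5e b0) = 03 b3; tag = H(f2 ef e1 03 b3) = 0378
m4: inner = H(98 85 8b fd c1 f6 7a) = 04 d6; tag = H(f2 ef e1 04 d6) = 039c

2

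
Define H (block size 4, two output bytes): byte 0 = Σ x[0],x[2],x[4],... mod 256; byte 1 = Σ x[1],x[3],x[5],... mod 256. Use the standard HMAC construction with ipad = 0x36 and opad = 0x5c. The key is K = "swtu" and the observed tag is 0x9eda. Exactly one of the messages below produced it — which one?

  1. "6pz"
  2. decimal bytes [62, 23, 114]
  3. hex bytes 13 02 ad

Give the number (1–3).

Key "swtu" = 73 77 74 75 is exactly B = 4 bytes: K' = 73 77 74 75.
K' ⊕ ipad = 45 41 42 43; K' ⊕ opad = 2f 2b 28 29.
m1: inner = H(45 41 42 43 36 70 7a) = 37 f4; tag = H(2f 2b 28 29 37 f4) = 8e48
m2: inner = H(45 41 42 43 3e 17 72) = 37 9b; tag = H(2f 2b 28 29 37 9b) = 8eef
m3: inner = H(45 41 42 43 13 02 ad) = 47 86; tag = H(2f 2b 28 29 47 86) = 9eda ← matches

3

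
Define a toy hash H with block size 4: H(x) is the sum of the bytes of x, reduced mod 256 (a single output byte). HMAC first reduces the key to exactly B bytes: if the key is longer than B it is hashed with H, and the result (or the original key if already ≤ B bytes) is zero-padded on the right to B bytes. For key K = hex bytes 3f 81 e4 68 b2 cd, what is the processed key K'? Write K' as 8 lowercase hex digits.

8b000000

|K| = 6 > B = 4, so first hash the key.
H(K): sum = 63+129+228+104+178+205 = 907; mod 256 = 139 → 8b.
Zero-pad H(K) = 8b to 4 bytes: K' = 8b 00 00 00.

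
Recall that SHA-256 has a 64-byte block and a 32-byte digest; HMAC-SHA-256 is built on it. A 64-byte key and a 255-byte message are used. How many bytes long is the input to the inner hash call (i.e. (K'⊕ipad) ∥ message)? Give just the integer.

319

Key is 64 ≤ 64 bytes, zero-padded: |K'| = 64.
Inner input = (K'⊕ipad) ∥ m → 64 + 255 = 319 bytes.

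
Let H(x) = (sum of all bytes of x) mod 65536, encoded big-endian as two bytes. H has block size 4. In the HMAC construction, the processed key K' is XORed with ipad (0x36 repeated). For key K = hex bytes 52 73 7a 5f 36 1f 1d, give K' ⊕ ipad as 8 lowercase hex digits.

34263636

Key hex bytes 52 73 7a 5f 36 1f 1d is 7 bytes > B = 4, so hash it first: H(key) = 02 10, then zero-pad to 4 bytes: K' = 02 10 00 00.
XOR each byte with 0x36: 02⊕36=34, 10⊕36=26, 00⊕36=36, 00⊕36=36.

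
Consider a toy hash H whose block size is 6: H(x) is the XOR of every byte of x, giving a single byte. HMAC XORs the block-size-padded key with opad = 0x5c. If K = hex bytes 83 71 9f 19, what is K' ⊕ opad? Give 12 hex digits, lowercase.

Key hex bytes 83 71 9f 19 is 4 bytes ≤ B = 6; zero-pad to 6 bytes: K' = 83 71 9f 19 00 00.
XOR each byte with 0x5c: 83⊕5c=df, 71⊕5c=2d, 9f⊕5c=c3, 19⊕5c=45, 00⊕5c=5c, 00⊕5c=5c.

df2dc3455c5c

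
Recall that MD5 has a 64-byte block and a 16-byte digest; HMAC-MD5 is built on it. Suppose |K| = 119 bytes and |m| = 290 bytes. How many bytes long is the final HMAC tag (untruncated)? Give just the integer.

The tag is one MD5 digest: 16 bytes.

16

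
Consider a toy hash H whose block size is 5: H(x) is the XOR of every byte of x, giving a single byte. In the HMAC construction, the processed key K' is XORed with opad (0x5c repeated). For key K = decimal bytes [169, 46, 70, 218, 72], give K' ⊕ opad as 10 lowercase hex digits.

Key decimal bytes [169, 46, 70, 218, 72] = a9 2e 46 da 48 is exactly B = 5 bytes: K' = a9 2e 46 da 48.
XOR each byte with 0x5c: a9⊕5c=f5, 2e⊕5c=72, 46⊕5c=1a, da⊕5c=86, 48⊕5c=14.

f5721a8614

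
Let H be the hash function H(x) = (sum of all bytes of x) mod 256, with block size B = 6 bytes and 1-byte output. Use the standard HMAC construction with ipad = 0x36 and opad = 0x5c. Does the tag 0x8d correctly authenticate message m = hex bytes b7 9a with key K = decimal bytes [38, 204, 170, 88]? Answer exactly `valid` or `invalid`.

valid

Key decimal bytes [38, 204, 170, 88] = 26 cc aa 58 is 4 bytes ≤ B = 6; zero-pad to 6 bytes: K' = 26 cc aa 58 00 00.
K' ⊕ ipad = 10 fa 9c 6e 36 36; K' ⊕ opad = 7a 90 f6 04 5c 5c.
Inner hash: sum = 16+250+156+110+54+54+183+154 = 977; mod 256 = 209 → d1.
Outer hash (recomputed tag): sum = 122+144+246+4+92+92+209 = 909; mod 256 = 141 → 8d.
Recomputed tag = 8d; claimed = 8d → match.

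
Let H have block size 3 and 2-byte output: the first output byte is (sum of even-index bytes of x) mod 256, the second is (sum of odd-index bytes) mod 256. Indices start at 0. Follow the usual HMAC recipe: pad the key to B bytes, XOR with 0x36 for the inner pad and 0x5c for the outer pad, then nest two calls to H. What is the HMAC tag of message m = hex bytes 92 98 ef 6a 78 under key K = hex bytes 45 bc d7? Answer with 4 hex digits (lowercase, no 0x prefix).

Key hex bytes 45 bc d7 is exactly B = 3 bytes: K' = 45 bc d7.
K' ⊕ ipad = 73 8a e1.  K' ⊕ opad = 19 e0 8b.
Inner input = (K'⊕ipad) ∥ m = 73 8a e1 ∥ 92 98 ef 6a 78.
Inner hash: even-index sum = 598 mod 256 = 86; odd-index sum = 643 mod 256 = 131 → 56 83.
Outer input = (K'⊕opad) ∥ inner = 19 e0 8b ∥ 56 83.
Outer hash (tag): even-index sum = 295 mod 256 = 39; odd-index sum = 310 mod 256 = 54 → 27 36.

2736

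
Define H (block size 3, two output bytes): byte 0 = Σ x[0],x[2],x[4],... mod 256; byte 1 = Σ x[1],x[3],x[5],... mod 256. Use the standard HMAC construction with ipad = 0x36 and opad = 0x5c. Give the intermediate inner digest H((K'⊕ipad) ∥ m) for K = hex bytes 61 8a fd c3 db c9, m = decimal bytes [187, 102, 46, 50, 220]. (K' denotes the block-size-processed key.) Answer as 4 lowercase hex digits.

Key hex bytes 61 8a fd c3 db c9 is 6 bytes > B = 3, so hash it first: H(key) = 39 16, then zero-pad to 3 bytes: K' = 39 16 00.
K' ⊕ ipad = 0f 20 36.
Inner input = 0f 20 36 ∥ bb 66 2e 32 dc.
Inner hash: even-index sum = 221 mod 256 = 221; odd-index sum = 485 mod 256 = 229 → dd e5.

dde5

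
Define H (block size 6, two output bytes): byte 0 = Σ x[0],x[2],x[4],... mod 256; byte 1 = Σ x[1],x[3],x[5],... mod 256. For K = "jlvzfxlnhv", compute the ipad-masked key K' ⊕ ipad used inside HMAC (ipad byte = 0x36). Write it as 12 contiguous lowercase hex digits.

2c7436363636

Key "jlvzfxlnhv" = 6a 6c 76 7a 66 78 6c 6e 68 76 is 10 bytes > B = 6, so hash it first: H(key) = 1a 42, then zero-pad to 6 bytes: K' = 1a 42 00 00 00 00.
XOR each byte with 0x36: 1a⊕36=2c, 42⊕36=74, 00⊕36=36, 00⊕36=36, 00⊕36=36, 00⊕36=36.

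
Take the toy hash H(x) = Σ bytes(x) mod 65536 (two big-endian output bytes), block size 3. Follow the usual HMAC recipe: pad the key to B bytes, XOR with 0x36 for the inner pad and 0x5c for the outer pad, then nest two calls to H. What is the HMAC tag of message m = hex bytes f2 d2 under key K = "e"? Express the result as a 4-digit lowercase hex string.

Key "e" = 65 is 1 byte ≤ B = 3; zero-pad to 3 bytes: K' = 65 00 00.
K' ⊕ ipad = 53 36 36.  K' ⊕ opad = 39 5c 5c.
Inner input = (K'⊕ipad) ∥ m = 53 36 36 ∥ f2 d2.
Inner hash: sum = 83+54+54+242+210 = 643 → 02 83.
Outer input = (K'⊕opad) ∥ inner = 39 5c 5c ∥ 02 83.
Outer hash (tag): sum = 57+92+92+2+131 = 374 → 01 76.

0176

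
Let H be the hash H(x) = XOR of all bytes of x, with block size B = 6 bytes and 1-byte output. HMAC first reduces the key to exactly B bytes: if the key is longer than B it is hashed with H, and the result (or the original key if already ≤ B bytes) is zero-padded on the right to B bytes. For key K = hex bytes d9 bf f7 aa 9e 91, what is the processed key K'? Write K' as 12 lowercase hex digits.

d9bff7aa9e91

Key hex bytes d9 bf f7 aa 9e 91 is exactly B = 6 bytes: K' = d9 bf f7 aa 9e 91.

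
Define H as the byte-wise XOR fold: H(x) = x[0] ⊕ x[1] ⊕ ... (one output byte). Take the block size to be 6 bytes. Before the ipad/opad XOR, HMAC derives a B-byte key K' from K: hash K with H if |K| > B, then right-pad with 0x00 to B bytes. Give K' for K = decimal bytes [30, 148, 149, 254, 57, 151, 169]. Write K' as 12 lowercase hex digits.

e60000000000

|K| = 7 > B = 6, so first hash the key.
H(K): XOR 1e⊕94⊕95⊕fe⊕39⊕97⊕a9 = e6.
Zero-pad H(K) = e6 to 6 bytes: K' = e6 00 00 00 00 00.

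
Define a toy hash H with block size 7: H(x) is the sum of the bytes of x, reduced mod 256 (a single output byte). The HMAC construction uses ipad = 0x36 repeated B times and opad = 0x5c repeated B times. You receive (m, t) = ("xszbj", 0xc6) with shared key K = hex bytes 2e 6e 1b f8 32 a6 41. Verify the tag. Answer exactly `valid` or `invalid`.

Key hex bytes 2e 6e 1b f8 32 a6 41 is exactly B = 7 bytes: K' = 2e 6e 1b f8 32 a6 41.
K' ⊕ ipad = 18 58 2d ce 04 90 77; K' ⊕ opad = 72 32 47 a4 6e fa 1d.
Inner hash: sum = 24+88+45+206+4+144+119+120+115+122+98+106 = 1191; mod 256 = 167 → a7.
Outer hash (recomputed tag): sum = 114+50+71+164+110+250+29+167 = 955; mod 256 = 187 → bb.
Recomputed tag = bb; claimed = c6 → mismatch.

invalid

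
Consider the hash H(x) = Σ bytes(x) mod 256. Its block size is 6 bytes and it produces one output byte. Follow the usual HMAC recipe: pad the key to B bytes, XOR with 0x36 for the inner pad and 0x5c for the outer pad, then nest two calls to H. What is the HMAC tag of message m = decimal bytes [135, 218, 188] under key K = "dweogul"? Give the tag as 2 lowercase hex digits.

63

Key "dweogul" = 64 77 65 6f 67 75 6c is 7 bytes > B = 6, so hash it first: H(key) = f7, then zero-pad to 6 bytes: K' = f7 00 00 00 00 00.
K' ⊕ ipad = c1 36 36 36 36 36.  K' ⊕ opad = ab 5c 5c 5c 5c 5c.
Inner input = (K'⊕ipad) ∥ m = c1 36 36 36 36 36 ∥ 87 da bc.
Inner hash: sum = 193+54+54+54+54+54+135+218+188 = 1004; mod 256 = 236 → ec.
Outer input = (K'⊕opad) ∥ inner = ab 5c 5c 5c 5c 5c ∥ ec.
Outer hash (tag): sum = 171+92+92+92+92+92+236 = 867; mod 256 = 99 → 63.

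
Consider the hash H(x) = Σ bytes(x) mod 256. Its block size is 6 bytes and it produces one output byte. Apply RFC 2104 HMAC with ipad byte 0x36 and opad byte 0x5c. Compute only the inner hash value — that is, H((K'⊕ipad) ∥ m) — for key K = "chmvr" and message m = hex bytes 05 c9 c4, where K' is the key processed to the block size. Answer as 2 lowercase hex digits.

5a

Key "chmvr" = 63 68 6d 76 72 is 5 bytes ≤ B = 6; zero-pad to 6 bytes: K' = 63 68 6d 76 72 00.
K' ⊕ ipad = 55 5e 5b 40 44 36.
Inner input = 55 5e 5b 40 44 36 ∥ 05 c9 c4.
Inner hash: sum = 85+94+91+64+68+54+5+201+196 = 858; mod 256 = 90 → 5a.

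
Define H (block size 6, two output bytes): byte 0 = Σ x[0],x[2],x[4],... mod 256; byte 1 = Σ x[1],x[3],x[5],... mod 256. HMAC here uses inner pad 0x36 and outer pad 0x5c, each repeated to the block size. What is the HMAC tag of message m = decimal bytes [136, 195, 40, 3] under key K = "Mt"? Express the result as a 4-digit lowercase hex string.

Key "Mt" = 4d 74 is 2 bytes ≤ B = 6; zero-pad to 6 bytes: K' = 4d 74 00 00 00 00.
K' ⊕ ipad = 7b 42 36 36 36 36.  K' ⊕ opad = 11 28 5c 5c 5c 5c.
Inner input = (K'⊕ipad) ∥ m = 7b 42 36 36 36 36 ∥ 88 c3 28 03.
Inner hash: even-index sum = 407 mod 256 = 151; odd-index sum = 372 mod 256 = 116 → 97 74.
Outer input = (K'⊕opad) ∥ inner = 11 28 5c 5c 5c 5c ∥ 97 74.
Outer hash (tag): even-index sum = 352 mod 256 = 96; odd-index sum = 340 mod 256 = 84 → 60 54.

6054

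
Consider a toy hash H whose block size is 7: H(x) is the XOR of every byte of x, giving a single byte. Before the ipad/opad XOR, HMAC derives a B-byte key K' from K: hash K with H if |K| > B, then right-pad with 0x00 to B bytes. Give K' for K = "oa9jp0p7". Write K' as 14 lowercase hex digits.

5a000000000000

|K| = 8 > B = 7, so first hash the key.
H(K): XOR 6f⊕61⊕39⊕6a⊕70⊕30⊕70⊕37 = 5a.
Zero-pad H(K) = 5a to 7 bytes: K' = 5a 00 00 00 00 00 00.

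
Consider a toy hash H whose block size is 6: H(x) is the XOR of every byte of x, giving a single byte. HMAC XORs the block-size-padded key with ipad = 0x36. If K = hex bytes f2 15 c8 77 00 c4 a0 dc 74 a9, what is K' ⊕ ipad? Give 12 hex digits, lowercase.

Key hex bytes f2 15 c8 77 00 c4 a0 dc 74 a9 is 10 bytes > B = 6, so hash it first: H(key) = 3d, then zero-pad to 6 bytes: K' = 3d 00 00 00 00 00.
XOR each byte with 0x36: 3d⊕36=0b, 00⊕36=36, 00⊕36=36, 00⊕36=36, 00⊕36=36, 00⊕36=36.

0b3636363636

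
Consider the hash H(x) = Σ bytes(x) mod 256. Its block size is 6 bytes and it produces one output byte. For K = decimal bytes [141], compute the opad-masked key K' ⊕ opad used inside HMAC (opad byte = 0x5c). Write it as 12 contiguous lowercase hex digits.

Key decimal bytes [141] = 8d is 1 byte ≤ B = 6; zero-pad to 6 bytes: K' = 8d 00 00 00 00 00.
XOR each byte with 0x5c: 8d⊕5c=d1, 00⊕5c=5c, 00⊕5c=5c, 00⊕5c=5c, 00⊕5c=5c, 00⊕5c=5c.

d15c5c5c5c5c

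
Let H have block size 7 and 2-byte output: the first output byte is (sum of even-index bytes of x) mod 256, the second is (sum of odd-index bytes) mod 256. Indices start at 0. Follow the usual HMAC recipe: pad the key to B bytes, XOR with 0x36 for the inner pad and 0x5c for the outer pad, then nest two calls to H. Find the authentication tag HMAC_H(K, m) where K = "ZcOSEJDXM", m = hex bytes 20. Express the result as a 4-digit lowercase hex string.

31a7

Key "ZcOSEJDXM" = 5a 63 4f 53 45 4a 44 58 4d is 9 bytes > B = 7, so hash it first: H(key) = 7f 58, then zero-pad to 7 bytes: K' = 7f 58 00 00 00 00 00.
K' ⊕ ipad = 49 6e 36 36 36 36 36.  K' ⊕ opad = 23 04 5c 5c 5c 5c 5c.
Inner input = (K'⊕ipad) ∥ m = 49 6e 36 36 36 36 36 ∥ 20.
Inner hash: even-index sum = 235 mod 256 = 235; odd-index sum = 250 mod 256 = 250 → eb fa.
Outer input = (K'⊕opad) ∥ inner = 23 04 5c 5c 5c 5c 5c ∥ eb fa.
Outer hash (tag): even-index sum = 561 mod 256 = 49; odd-index sum = 423 mod 256 = 167 → 31 a7.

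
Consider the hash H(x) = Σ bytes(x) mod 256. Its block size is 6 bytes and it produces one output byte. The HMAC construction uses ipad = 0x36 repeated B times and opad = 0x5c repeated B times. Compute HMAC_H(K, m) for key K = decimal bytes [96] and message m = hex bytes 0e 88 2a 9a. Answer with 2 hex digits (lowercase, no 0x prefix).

c6

Key decimal bytes [96] = 60 is 1 byte ≤ B = 6; zero-pad to 6 bytes: K' = 60 00 00 00 00 00.
K' ⊕ ipad = 56 36 36 36 36 36.  K' ⊕ opad = 3c 5c 5c 5c 5c 5c.
Inner input = (K'⊕ipad) ∥ m = 56 36 36 36 36 36 ∥ 0e 88 2a 9a.
Inner hash: sum = 86+54+54+54+54+54+14+136+42+154 = 702; mod 256 = 190 → be.
Outer input = (K'⊕opad) ∥ inner = 3c 5c 5c 5c 5c 5c ∥ be.
Outer hash (tag): sum = 60+92+92+92+92+92+190 = 710; mod 256 = 198 → c6.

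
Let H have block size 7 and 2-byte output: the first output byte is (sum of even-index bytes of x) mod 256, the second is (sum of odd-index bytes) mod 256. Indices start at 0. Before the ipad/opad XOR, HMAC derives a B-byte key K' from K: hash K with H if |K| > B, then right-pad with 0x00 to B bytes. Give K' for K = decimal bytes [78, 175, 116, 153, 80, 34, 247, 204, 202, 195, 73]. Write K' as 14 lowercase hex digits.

1cf90000000000

|K| = 11 > B = 7, so first hash the key.
H(K): even-index sum = 796 mod 256 = 28; odd-index sum = 761 mod 256 = 249 → 1c f9.
Zero-pad H(K) = 1c f9 to 7 bytes: K' = 1c f9 00 00 00 00 00.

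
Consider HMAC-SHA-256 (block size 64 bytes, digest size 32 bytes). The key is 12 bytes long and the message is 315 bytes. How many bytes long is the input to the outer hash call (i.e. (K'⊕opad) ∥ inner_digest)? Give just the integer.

96

Key is 12 ≤ 64 bytes, zero-padded: |K'| = 64.
Outer input = (K'⊕opad) ∥ H(inner) → 64 + 32 = 96 bytes.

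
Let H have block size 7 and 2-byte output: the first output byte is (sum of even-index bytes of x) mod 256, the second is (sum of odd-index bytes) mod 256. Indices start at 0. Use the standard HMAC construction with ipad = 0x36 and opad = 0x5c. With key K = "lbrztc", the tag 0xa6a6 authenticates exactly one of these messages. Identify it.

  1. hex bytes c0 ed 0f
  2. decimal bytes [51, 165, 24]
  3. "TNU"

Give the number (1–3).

1

Key "lbrztc" = 6c 62 72 7a 74 63 is 6 bytes ≤ B = 7; zero-pad to 7 bytes: K' = 6c 62 72 7a 74 63 00.
K' ⊕ ipad = 5a 54 44 4c 42 55 36; K' ⊕ opad = 30 3e 2e 26 28 3f 5c.
m1: inner = H(5a 54 44 4c 42 55 36 c0 ed 0f) = 03 c4; tag = H(30 3e 2e 26 28 3f 5c 03 c4) = a6a6 ← matches
m2: inner = H(5a 54 44 4c 42 55 36 33 a5 18) = bb 40; tag = H(30 3e 2e 26 28 3f 5c bb 40) = 225e
m3: inner = H(5a 54 44 4c 42 55 36 54 4e 55) = 64 9e; tag = H(30 3e 2e 26 28 3f 5c 64 9e) = 8007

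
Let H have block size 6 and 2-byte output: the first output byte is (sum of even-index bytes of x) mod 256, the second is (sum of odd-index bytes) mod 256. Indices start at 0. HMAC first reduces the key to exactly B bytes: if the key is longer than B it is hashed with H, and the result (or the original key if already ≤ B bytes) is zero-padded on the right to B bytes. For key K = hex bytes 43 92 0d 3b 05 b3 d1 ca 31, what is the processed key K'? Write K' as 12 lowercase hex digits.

|K| = 9 > B = 6, so first hash the key.
H(K): even-index sum = 343 mod 256 = 87; odd-index sum = 586 mod 256 = 74 → 57 4a.
Zero-pad H(K) = 57 4a to 6 bytes: K' = 57 4a 00 00 00 00.

574a00000000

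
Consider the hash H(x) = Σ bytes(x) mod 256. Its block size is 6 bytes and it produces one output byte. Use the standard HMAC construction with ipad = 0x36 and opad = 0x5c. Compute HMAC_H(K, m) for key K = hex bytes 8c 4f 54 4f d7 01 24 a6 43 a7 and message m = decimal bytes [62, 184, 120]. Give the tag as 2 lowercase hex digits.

da

Key hex bytes 8c 4f 54 4f d7 01 24 a6 43 a7 is 10 bytes > B = 6, so hash it first: H(key) = 0a, then zero-pad to 6 bytes: K' = 0a 00 00 00 00 00.
K' ⊕ ipad = 3c 36 36 36 36 36.  K' ⊕ opad = 56 5c 5c 5c 5c 5c.
Inner input = (K'⊕ipad) ∥ m = 3c 36 36 36 36 36 ∥ 3e b8 78.
Inner hash: sum = 60+54+54+54+54+54+62+184+120 = 696; mod 256 = 184 → b8.
Outer input = (K'⊕opad) ∥ inner = 56 5c 5c 5c 5c 5c ∥ b8.
Outer hash (tag): sum = 86+92+92+92+92+92+184 = 730; mod 256 = 218 → da.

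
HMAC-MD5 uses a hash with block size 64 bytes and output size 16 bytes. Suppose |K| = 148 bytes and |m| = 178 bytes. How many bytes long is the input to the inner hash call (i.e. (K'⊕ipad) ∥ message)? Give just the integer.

Key is 148 > 64 bytes, so it is hashed to 16 bytes then zero-padded to 64: |K'| = 64.
Inner input = (K'⊕ipad) ∥ m → 64 + 178 = 242 bytes.

242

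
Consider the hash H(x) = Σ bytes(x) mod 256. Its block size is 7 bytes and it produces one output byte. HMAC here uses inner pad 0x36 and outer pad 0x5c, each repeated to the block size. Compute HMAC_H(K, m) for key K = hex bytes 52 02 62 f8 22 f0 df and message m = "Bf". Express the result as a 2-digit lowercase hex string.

Key hex bytes 52 02 62 f8 22 f0 df is exactly B = 7 bytes: K' = 52 02 62 f8 22 f0 df.
K' ⊕ ipad = 64 34 54 ce 14 c6 e9.  K' ⊕ opad = 0e 5e 3e a4 7e ac 83.
Inner input = (K'⊕ipad) ∥ m = 64 34 54 ce 14 c6 e9 ∥ 42 66.
Inner hash: sum = 100+52+84+206+20+198+233+66+102 = 1061; mod 256 = 37 → 25.
Outer input = (K'⊕opad) ∥ inner = 0e 5e 3e a4 7e ac 83 ∥ 25.
Outer hash (tag): sum = 14+94+62+164+126+172+131+37 = 800; mod 256 = 32 → 20.

20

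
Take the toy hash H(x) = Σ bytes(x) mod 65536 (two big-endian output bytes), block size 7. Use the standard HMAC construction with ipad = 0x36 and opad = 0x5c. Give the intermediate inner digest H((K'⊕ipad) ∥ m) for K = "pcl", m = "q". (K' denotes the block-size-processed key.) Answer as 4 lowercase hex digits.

023e

Key "pcl" = 70 63 6c is 3 bytes ≤ B = 7; zero-pad to 7 bytes: K' = 70 63 6c 00 00 00 00.
K' ⊕ ipad = 46 55 5a 36 36 36 36.
Inner input = 46 55 5a 36 36 36 36 ∥ 71.
Inner hash: sum = 70+85+90+54+54+54+54+113 = 574 → 02 3e.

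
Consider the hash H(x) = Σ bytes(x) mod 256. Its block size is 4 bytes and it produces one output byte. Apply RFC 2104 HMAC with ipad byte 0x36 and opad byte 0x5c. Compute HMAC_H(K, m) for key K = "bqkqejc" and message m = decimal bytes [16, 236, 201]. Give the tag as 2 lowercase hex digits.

Key "bqkqejc" = 62 71 6b 71 65 6a 63 is 7 bytes > B = 4, so hash it first: H(key) = e1, then zero-pad to 4 bytes: K' = e1 00 00 00.
K' ⊕ ipad = d7 36 36 36.  K' ⊕ opad = bd 5c 5c 5c.
Inner input = (K'⊕ipad) ∥ m = d7 36 36 36 ∥ 10 ec c9.
Inner hash: sum = 215+54+54+54+16+236+201 = 830; mod 256 = 62 → 3e.
Outer input = (K'⊕opad) ∥ inner = bd 5c 5c 5c ∥ 3e.
Outer hash (tag): sum = 189+92+92+92+62 = 527; mod 256 = 15 → 0f.

0f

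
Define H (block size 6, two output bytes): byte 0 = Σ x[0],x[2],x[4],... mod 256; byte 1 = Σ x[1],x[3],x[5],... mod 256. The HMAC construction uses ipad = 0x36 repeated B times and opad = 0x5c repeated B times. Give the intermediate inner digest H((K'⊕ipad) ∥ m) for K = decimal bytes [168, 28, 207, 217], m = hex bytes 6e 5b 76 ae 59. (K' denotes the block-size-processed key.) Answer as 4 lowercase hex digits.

0a58

Key decimal bytes [168, 28, 207, 217] = a8 1c cf d9 is 4 bytes ≤ B = 6; zero-pad to 6 bytes: K' = a8 1c cf d9 00 00.
K' ⊕ ipad = 9e 2a f9 ef 36 36.
Inner input = 9e 2a f9 ef 36 36 ∥ 6e 5b 76 ae 59.
Inner hash: even-index sum = 778 mod 256 = 10; odd-index sum = 600 mod 256 = 88 → 0a 58.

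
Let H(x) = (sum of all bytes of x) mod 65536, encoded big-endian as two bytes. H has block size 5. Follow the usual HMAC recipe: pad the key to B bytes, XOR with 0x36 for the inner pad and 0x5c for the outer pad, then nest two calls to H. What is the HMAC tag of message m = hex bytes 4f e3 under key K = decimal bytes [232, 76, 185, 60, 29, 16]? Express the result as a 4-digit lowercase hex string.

01e6

Key decimal bytes [232, 76, 185, 60, 29, 16] = e8 4c b9 3c 1d 10 is 6 bytes > B = 5, so hash it first: H(key) = 02 56, then zero-pad to 5 bytes: K' = 02 56 00 00 00.
K' ⊕ ipad = 34 60 36 36 36.  K' ⊕ opad = 5e 0a 5c 5c 5c.
Inner input = (K'⊕ipad) ∥ m = 34 60 36 36 36 ∥ 4f e3.
Inner hash: sum = 52+96+54+54+54+79+227 = 616 → 02 68.
Outer input = (K'⊕opad) ∥ inner = 5e 0a 5c 5c 5c ∥ 02 68.
Outer hash (tag): sum = 94+10+92+92+92+2+104 = 486 → 01 e6.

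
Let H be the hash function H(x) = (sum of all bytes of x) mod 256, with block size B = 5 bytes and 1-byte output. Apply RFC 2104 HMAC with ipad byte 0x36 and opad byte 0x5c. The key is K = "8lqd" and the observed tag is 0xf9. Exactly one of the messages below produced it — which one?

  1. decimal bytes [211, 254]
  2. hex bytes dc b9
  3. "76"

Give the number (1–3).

Key "8lqd" = 38 6c 71 64 is 4 bytes ≤ B = 5; zero-pad to 5 bytes: K' = 38 6c 71 64 00.
K' ⊕ ipad = 0e 5a 47 52 36; K' ⊕ opad = 64 30 2d 38 5c.
m1: inner = H(0e 5a 47 52 36 d3 fe) = 08; tag = H(64 30 2d 38 5c 08) = 5d
m2: inner = H(0e 5a 47 52 36 dc b9) = cc; tag = H(64 30 2d 38 5c cc) = 21
m3: inner = H(0e 5a 47 52 36 37 36) = a4; tag = H(64 30 2d 38 5c a4) = f9 ← matches

3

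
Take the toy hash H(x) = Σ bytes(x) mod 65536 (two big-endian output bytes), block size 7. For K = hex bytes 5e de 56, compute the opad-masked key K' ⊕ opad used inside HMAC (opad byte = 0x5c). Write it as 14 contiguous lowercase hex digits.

02820a5c5c5c5c

Key hex bytes 5e de 56 is 3 bytes ≤ B = 7; zero-pad to 7 bytes: K' = 5e de 56 00 00 00 00.
XOR each byte with 0x5c: 5e⊕5c=02, de⊕5c=82, 56⊕5c=0a, 00⊕5c=5c, 00⊕5c=5c, 00⊕5c=5c, 00⊕5c=5c.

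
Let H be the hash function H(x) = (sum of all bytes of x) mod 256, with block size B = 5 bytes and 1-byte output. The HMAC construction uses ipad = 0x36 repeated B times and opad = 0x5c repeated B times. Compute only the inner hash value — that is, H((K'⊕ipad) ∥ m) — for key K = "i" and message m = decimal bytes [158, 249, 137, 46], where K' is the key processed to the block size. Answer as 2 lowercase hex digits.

Key "i" = 69 is 1 byte ≤ B = 5; zero-pad to 5 bytes: K' = 69 00 00 00 00.
K' ⊕ ipad = 5f 36 36 36 36.
Inner input = 5f 36 36 36 36 ∥ 9e f9 89 2e.
Inner hash: sum = 95+54+54+54+54+158+249+137+46 = 901; mod 256 = 133 → 85.

85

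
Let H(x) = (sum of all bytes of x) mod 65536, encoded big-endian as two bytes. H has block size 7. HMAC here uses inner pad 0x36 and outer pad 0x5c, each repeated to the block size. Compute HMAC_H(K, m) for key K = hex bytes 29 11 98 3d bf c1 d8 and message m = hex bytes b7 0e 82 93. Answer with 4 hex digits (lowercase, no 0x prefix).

0437

Key hex bytes 29 11 98 3d bf c1 d8 is exactly B = 7 bytes: K' = 29 11 98 3d bf c1 d8.
K' ⊕ ipad = 1f 27 ae 0b 89 f7 ee.  K' ⊕ opad = 75 4d c4 61 e3 9d 84.
Inner input = (K'⊕ipad) ∥ m = 1f 27 ae 0b 89 f7 ee ∥ b7 0e 82 93.
Inner hash: sum = 31+39+174+11+137+247+238+183+14+130+147 = 1351 → 05 47.
Outer input = (K'⊕opad) ∥ inner = 75 4d c4 61 e3 9d 84 ∥ 05 47.
Outer hash (tag): sum = 117+77+196+97+227+157+132+5+71 = 1079 → 04 37.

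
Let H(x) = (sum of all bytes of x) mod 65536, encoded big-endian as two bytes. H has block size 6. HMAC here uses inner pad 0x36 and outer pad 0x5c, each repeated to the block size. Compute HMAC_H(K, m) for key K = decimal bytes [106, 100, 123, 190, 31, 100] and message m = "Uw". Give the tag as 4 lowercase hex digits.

Key decimal bytes [106, 100, 123, 190, 31, 100] = 6a 64 7b be 1f 64 is exactly B = 6 bytes: K' = 6a 64 7b be 1f 64.
K' ⊕ ipad = 5c 52 4d 88 29 52.  K' ⊕ opad = 36 38 27 e2 43 38.
Inner input = (K'⊕ipad) ∥ m = 5c 52 4d 88 29 52 ∥ 55 77.
Inner hash: sum = 92+82+77+136+41+82+85+119 = 714 → 02 ca.
Outer input = (K'⊕opad) ∥ inner = 36 38 27 e2 43 38 ∥ 02 ca.
Outer hash (tag): sum = 54+56+39+226+67+56+2+202 = 702 → 02 be.

02be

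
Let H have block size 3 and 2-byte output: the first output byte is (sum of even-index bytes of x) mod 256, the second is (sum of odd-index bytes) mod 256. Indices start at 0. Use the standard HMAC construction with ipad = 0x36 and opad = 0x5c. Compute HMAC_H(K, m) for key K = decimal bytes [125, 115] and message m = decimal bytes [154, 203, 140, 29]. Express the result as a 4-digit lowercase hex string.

e898

Key decimal bytes [125, 115] = 7d 73 is 2 bytes ≤ B = 3; zero-pad to 3 bytes: K' = 7d 73 00.
K' ⊕ ipad = 4b 45 36.  K' ⊕ opad = 21 2f 5c.
Inner input = (K'⊕ipad) ∥ m = 4b 45 36 ∥ 9a cb 8c 1d.
Inner hash: even-index sum = 361 mod 256 = 105; odd-index sum = 363 mod 256 = 107 → 69 6b.
Outer input = (K'⊕opad) ∥ inner = 21 2f 5c ∥ 69 6b.
Outer hash (tag): even-index sum = 232 mod 256 = 232; odd-index sum = 152 mod 256 = 152 → e8 98.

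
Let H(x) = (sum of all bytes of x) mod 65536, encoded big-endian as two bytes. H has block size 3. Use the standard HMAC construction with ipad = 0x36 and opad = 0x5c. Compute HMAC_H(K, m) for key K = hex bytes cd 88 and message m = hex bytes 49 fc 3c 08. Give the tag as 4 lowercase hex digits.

023c

Key hex bytes cd 88 is 2 bytes ≤ B = 3; zero-pad to 3 bytes: K' = cd 88 00.
K' ⊕ ipad = fb be 36.  K' ⊕ opad = 91 d4 5c.
Inner input = (K'⊕ipad) ∥ m = fb be 36 ∥ 49 fc 3c 08.
Inner hash: sum = 251+190+54+73+252+60+8 = 888 → 03 78.
Outer input = (K'⊕opad) ∥ inner = 91 d4 5c ∥ 03 78.
Outer hash (tag): sum = 145+212+92+3+120 = 572 → 02 3c.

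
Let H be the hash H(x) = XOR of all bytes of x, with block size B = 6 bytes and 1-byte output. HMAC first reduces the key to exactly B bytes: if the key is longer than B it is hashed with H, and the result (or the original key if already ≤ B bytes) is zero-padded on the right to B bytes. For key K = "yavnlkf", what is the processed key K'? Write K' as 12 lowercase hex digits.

|K| = 7 > B = 6, so first hash the key.
H(K): XOR 79⊕61⊕76⊕6e⊕6c⊕6b⊕66 = 61.
Zero-pad H(K) = 61 to 6 bytes: K' = 61 00 00 00 00 00.

610000000000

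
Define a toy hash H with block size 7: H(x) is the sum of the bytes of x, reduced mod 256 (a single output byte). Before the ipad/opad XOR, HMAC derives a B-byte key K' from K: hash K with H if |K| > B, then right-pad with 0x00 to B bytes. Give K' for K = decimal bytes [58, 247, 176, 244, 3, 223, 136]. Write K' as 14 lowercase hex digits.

3af7b0f403df88

Key decimal bytes [58, 247, 176, 244, 3, 223, 136] = 3a f7 b0 f4 03 df 88 is exactly B = 7 bytes: K' = 3a f7 b0 f4 03 df 88.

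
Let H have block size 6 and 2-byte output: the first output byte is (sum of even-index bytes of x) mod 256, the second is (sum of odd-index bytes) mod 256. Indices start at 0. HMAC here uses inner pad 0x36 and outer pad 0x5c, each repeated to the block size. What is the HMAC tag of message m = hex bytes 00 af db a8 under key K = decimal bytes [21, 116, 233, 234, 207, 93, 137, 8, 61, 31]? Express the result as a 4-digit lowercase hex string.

Key decimal bytes [21, 116, 233, 234, 207, 93, 137, 8, 61, 31] = 15 74 e9 ea cf 5d 89 08 3d 1f is 10 bytes > B = 6, so hash it first: H(key) = 93 e2, then zero-pad to 6 bytes: K' = 93 e2 00 00 00 00.
K' ⊕ ipad = a5 d4 36 36 36 36.  K' ⊕ opad = cf be 5c 5c 5c 5c.
Inner input = (K'⊕ipad) ∥ m = a5 d4 36 36 36 36 ∥ 00 af db a8.
Inner hash: even-index sum = 492 mod 256 = 236; odd-index sum = 663 mod 256 = 151 → ec 97.
Outer input = (K'⊕opad) ∥ inner = cf be 5c 5c 5c 5c ∥ ec 97.
Outer hash (tag): even-index sum = 627 mod 256 = 115; odd-index sum = 525 mod 256 = 13 → 73 0d.

730d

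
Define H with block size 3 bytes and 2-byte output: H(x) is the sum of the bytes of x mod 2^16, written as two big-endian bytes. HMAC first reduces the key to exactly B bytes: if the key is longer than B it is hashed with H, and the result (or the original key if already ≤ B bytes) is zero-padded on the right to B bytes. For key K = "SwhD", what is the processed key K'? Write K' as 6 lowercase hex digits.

|K| = 4 > B = 3, so first hash the key.
H(K): sum = 83+119+104+68 = 374 → 01 76.
Zero-pad H(K) = 01 76 to 3 bytes: K' = 01 76 00.

017600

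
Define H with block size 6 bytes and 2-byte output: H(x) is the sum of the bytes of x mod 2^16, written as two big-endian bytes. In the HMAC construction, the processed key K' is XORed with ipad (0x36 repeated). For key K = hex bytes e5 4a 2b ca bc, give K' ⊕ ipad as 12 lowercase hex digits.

d37c1dfc8a36

Key hex bytes e5 4a 2b ca bc is 5 bytes ≤ B = 6; zero-pad to 6 bytes: K' = e5 4a 2b ca bc 00.
XOR each byte with 0x36: e5⊕36=d3, 4a⊕36=7c, 2b⊕36=1d, ca⊕36=fc, bc⊕36=8a, 00⊕36=36.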